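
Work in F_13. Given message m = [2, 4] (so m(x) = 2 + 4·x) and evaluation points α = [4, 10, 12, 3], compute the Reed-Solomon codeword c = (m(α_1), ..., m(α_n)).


c = [5, 3, 11, 1]

Message polynomial: m(x) = 2 + 4·x (mod 13).
For each evaluation point α_i, compute m(α_i) mod 13:
  α_1 = 4: Horner steps 4 → 5, so m(4) = 5.
  α_2 = 10: Horner steps 4 → 3, so m(10) = 3.
  α_3 = 12: Horner steps 4 → 11, so m(12) = 11.
  α_4 = 3: Horner steps 4 → 1, so m(3) = 1.
Codeword c = [5, 3, 11, 1] ∈ F_13^4.


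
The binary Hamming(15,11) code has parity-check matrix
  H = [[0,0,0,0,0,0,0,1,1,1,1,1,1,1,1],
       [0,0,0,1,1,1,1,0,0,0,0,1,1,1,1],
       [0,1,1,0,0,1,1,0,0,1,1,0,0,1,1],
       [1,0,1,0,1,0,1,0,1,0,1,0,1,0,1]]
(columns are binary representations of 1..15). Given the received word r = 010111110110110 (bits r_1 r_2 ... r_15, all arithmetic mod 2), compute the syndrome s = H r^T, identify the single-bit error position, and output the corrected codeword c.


s = (1, 0, 0, 0)^T, error position = 8, corrected codeword c = 010111100110110

Compute s = H r^T mod 2 one row at a time:
  s_1 = 1 + 0 + 1 + 1 + 0 + 1 + 1 + 0 = 5 ≡ 1 (mod 2).
  s_2 = 1 + 1 + 1 + 1 + 0 + 1 + 1 + 0 = 6 ≡ 0 (mod 2).
  s_3 = 1 + 0 + 1 + 1 + 1 + 1 + 1 + 0 = 6 ≡ 0 (mod 2).
  s_4 = 0 + 0 + 1 + 1 + 0 + 1 + 1 + 0 = 4 ≡ 0 (mod 2).
s = (1, 0, 0, 0)^T — this equals column 8 of H (binary 1000), so error is at position 8.
Correct: flip bit 8 of r = 010111110110110 to get c = 010111100110110.


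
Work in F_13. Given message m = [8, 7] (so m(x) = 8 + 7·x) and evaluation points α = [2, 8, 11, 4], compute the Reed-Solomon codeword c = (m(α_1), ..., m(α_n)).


c = [9, 12, 7, 10]

Message polynomial: m(x) = 8 + 7·x (mod 13).
For each evaluation point α_i, compute m(α_i) mod 13:
  α_1 = 2: Horner steps 7 → 9, so m(2) = 9.
  α_2 = 8: Horner steps 7 → 12, so m(8) = 12.
  α_3 = 11: Horner steps 7 → 7, so m(11) = 7.
  α_4 = 4: Horner steps 7 → 10, so m(4) = 10.
Codeword c = [9, 12, 7, 10] ∈ F_13^4.


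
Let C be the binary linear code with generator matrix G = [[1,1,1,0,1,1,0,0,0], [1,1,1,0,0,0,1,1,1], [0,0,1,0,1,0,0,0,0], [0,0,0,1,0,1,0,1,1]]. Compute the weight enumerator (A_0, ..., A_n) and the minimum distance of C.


Weight distribution: A_0 = 1, A_2 = 1, A_3 = 3, A_4 = 1, A_5 = 4, A_6 = 5, A_7 = 1. Minimum distance d = 2.

Enumerate all 2^4 = 16 messages m ∈ F_2^4.
For each, compute codeword c = mG in F_2^9, then tally its weight.
  m = 0000 → c = 000000000, weight = 0.
  m = 1000 → c = 111011000, weight = 5.
  m = 0100 → c = 111000111, weight = 6.
  m = 1100 → c = 000011111, weight = 5.
  m = 0010 → c = 001010000, weight = 2.
  m = 1010 → c = 110001000, weight = 3.
  m = 0110 → c = 110010111, weight = 6.
  m = 1110 → c = 001001111, weight = 5.
  m = 0001 → c = 000101011, weight = 4.
  m = 1001 → c = 111110011, weight = 7.
  m = 0101 → c = 111101100, weight = 6.
  m = 1101 → c = 000110100, weight = 3.
  m = 0011 → c = 001111011, weight = 6.
  m = 1011 → c = 110100011, weight = 5.
  m = 0111 → c = 110111100, weight = 6.
  m = 1111 → c = 001100100, weight = 3.
Tally weights:
  weight 0: 1 codewords.
  weight 2: 1 codewords.
  weight 3: 3 codewords.
  weight 4: 1 codewords.
  weight 5: 4 codewords.
  weight 6: 5 codewords.
  weight 7: 1 codewords.
Minimum distance d = smallest w > 0 with A_w > 0 = 2.
Sanity: Σ A_w = 16 = 2^4 = 16 ✓.


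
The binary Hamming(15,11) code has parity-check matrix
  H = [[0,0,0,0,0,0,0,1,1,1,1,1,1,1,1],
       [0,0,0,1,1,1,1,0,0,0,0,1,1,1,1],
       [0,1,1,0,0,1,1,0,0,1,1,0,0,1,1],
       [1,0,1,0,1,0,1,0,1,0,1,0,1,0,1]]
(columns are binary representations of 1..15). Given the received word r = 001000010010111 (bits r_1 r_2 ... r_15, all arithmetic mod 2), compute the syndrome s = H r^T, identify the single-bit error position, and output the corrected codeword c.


s = (1, 1, 0, 0)^T, error position = 12, corrected codeword c = 001000010011111

Compute s = H r^T mod 2 one row at a time:
  s_1 = 1 + 0 + 0 + 1 + 0 + 1 + 1 + 1 = 5 ≡ 1 (mod 2).
  s_2 = 0 + 0 + 0 + 0 + 0 + 1 + 1 + 1 = 3 ≡ 1 (mod 2).
  s_3 = 0 + 1 + 0 + 0 + 0 + 1 + 1 + 1 = 4 ≡ 0 (mod 2).
  s_4 = 0 + 1 + 0 + 0 + 0 + 1 + 1 + 1 = 4 ≡ 0 (mod 2).
s = (1, 1, 0, 0)^T — this equals column 12 of H (binary 1100), so error is at position 12.
Correct: flip bit 12 of r = 001000010010111 to get c = 001000010011111.


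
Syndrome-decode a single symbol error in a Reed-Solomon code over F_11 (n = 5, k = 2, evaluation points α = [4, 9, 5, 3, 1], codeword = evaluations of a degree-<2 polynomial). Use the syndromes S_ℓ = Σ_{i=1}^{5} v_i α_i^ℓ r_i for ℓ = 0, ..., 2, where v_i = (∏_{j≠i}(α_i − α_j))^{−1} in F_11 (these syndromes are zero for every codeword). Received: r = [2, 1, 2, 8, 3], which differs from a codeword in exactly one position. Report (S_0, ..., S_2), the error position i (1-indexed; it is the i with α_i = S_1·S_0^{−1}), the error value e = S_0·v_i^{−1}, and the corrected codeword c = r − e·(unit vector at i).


S = (2, 8, 10), error at position 1, error magnitude e = 8, c = [5, 1, 2, 8, 3].

Step 1: column multipliers v_i = (∏_{j≠i}(α_i − α_j))^{−1} mod 11.
  i = 1 (α = 4): (4−9)(4−5)(4−3)(4−1) = (−5)·(−1)·1·3 = 15 ≡ 4, so v_1 = 4^{−1} = 3 (mod 11).
  i = 2 (α = 9): (9−4)(9−5)(9−3)(9−1) = 5·4·6·8 = 960 ≡ 3, so v_2 = 3^{−1} = 4 (mod 11).
  i = 3 (α = 5): (5−4)(5−9)(5−3)(5−1) = 1·(−4)·2·4 = −32 ≡ 1, so v_3 = 1^{−1} = 1 (mod 11).
  i = 4 (α = 3): (3−4)(3−9)(3−5)(3−1) = (−1)·(−6)·(−2)·2 = −24 ≡ 9, so v_4 = 9^{−1} = 5 (mod 11).
  i = 5 (α = 1): (1−4)(1−9)(1−5)(1−3) = (−3)·(−8)·(−4)·(−2) = 192 ≡ 5, so v_5 = 5^{−1} = 9 (mod 11).
  v = [3, 4, 1, 5, 9].
Step 2: syndromes of r = [2, 1, 2, 8, 3] (all sums mod 11).
  S_0 = Σ v_i r_i = 3·2 + 4·1 + 1·2 + 5·8 + 9·3 = 79 ≡ 2.
  S_1 = Σ v_i α_i r_i = 3·4·2 + 4·9·1 + 1·5·2 + 5·3·8 + 9·1·3 = 217 ≡ 8.
  α_i^2 mod 11 = [5, 4, 3, 9, 1].
  S_2 = Σ v_i α_i^2 r_i = 3·5·2 + 4·4·1 + 1·3·2 + 5·9·8 + 9·1·3 = 439 ≡ 10.
  S = (2, 8, 10) ≠ 0, so r is not a codeword (an error is present).
Step 3: locate the error. For a single error e at position i, S_ℓ = v_i·e·α_i^ℓ, so α_err = S_1/S_0.
  S_0^{−1} = 2^{−1} = 6 (mod 11), so α_err = 8·6 = 48 ≡ 4 = α_1. Error position i = 1.
  Consistency check: S_2/S_1 = 10·7 = 70 ≡ 4 = α_err ✓ (single-error assumption holds).
Step 4: error magnitude e = S_0/v_1 = S_0·∏_{j≠1}(α_1 − α_j) = 2·4 = 8 ≡ 8 (mod 11).
Step 5: correct position 1: c_1 = r_1 − e = 2 − 8 ≡ 5 (mod 11). Hence c = [5, 1, 2, 8, 3].
  Check: interpolating c through the α_i gives m(x) = 6 + 8·x (degree < 2) with m(α_i) = c_i for every i, so c is indeed a codeword.


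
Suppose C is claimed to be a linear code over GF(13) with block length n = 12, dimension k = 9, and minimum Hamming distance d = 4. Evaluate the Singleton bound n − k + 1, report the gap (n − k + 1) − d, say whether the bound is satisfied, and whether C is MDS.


Singleton RHS = n − k + 1 = 4, slack = 0, bound satisfied, MDS.

Singleton bound: d ≤ n − k + 1.
Here n = 12, k = 9, so n − k + 1 = 4.
Given d = 4, check d ≤ 4: YES.
Slack = (n − k + 1) − d = 0.
The code is MDS (slack = 0).
Description: the claimed parameters are [12, 9, 4]_13; such a code would be MDS (meets Singleton bound).


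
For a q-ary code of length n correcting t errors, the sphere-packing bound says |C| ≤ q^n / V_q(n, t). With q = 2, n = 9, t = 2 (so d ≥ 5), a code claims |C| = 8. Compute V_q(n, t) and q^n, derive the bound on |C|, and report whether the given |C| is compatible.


V_q(n, t) = 46, q^n = 512, Hamming bound = 11, |C| = 8 ≤ bound (satisfied).

Step 1: Compute V_q(n, t) = Σ_{j=0}^2 C(n, j) (q−1)^j.
  j = 0: C(9,0)·(1)^0 = 1·1 = 1.
  j = 1: C(9,1)·(1)^1 = 9·1 = 9.
  j = 2: C(9,2)·(1)^2 = 36·1 = 36.
  V_q(n, t) = 1 + 9 + 36 = 46.
Step 2: q^n = 2^9 = 512.
Step 3: Hamming bound ⌊q^n / V_q(n,t)⌋ = ⌊512/46⌋ = 11.
Step 4: Compare |C| = 8 to 11: satisfied.
The claimed |C| lies below the Hamming bound.


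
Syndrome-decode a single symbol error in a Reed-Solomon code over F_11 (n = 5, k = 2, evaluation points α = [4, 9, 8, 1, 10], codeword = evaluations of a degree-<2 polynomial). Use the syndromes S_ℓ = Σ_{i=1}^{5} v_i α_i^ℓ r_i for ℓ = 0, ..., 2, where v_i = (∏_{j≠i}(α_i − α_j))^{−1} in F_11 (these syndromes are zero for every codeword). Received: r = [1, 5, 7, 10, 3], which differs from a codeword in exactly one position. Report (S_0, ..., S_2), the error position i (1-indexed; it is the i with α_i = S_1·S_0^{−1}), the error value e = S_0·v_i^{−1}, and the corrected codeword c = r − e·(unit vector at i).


S = (10, 7, 6), error at position 1, error magnitude e = 8, c = [4, 5, 7, 10, 3].

Step 1: column multipliers v_i = (∏_{j≠i}(α_i − α_j))^{−1} mod 11.
  i = 1 (α = 4): (4−9)(4−8)(4−1)(4−10) = (−5)·(−4)·3·(−6) = −360 ≡ 3, so v_1 = 3^{−1} = 4 (mod 11).
  i = 2 (α = 9): (9−4)(9−8)(9−1)(9−10) = 5·1·8·(−1) = −40 ≡ 4, so v_2 = 4^{−1} = 3 (mod 11).
  i = 3 (α = 8): (8−4)(8−9)(8−1)(8−10) = 4·(−1)·7·(−2) = 56 ≡ 1, so v_3 = 1^{−1} = 1 (mod 11).
  i = 4 (α = 1): (1−4)(1−9)(1−8)(1−10) = (−3)·(−8)·(−7)·(−9) = 1512 ≡ 5, so v_4 = 5^{−1} = 9 (mod 11).
  i = 5 (α = 10): (10−4)(10−9)(10−8)(10−1) = 6·1·2·9 = 108 ≡ 9, so v_5 = 9^{−1} = 5 (mod 11).
  v = [4, 3, 1, 9, 5].
Step 2: syndromes of r = [1, 5, 7, 10, 3] (all sums mod 11).
  S_0 = Σ v_i r_i = 4·1 + 3·5 + 1·7 + 9·10 + 5·3 = 131 ≡ 10.
  S_1 = Σ v_i α_i r_i = 4·4·1 + 3·9·5 + 1·8·7 + 9·1·10 + 5·10·3 = 447 ≡ 7.
  α_i^2 mod 11 = [5, 4, 9, 1, 1].
  S_2 = Σ v_i α_i^2 r_i = 4·5·1 + 3·4·5 + 1·9·7 + 9·1·10 + 5·1·3 = 248 ≡ 6.
  S = (10, 7, 6) ≠ 0, so r is not a codeword (an error is present).
Step 3: locate the error. For a single error e at position i, S_ℓ = v_i·e·α_i^ℓ, so α_err = S_1/S_0.
  S_0^{−1} = 10^{−1} = 10 (mod 11), so α_err = 7·10 = 70 ≡ 4 = α_1. Error position i = 1.
  Consistency check: S_2/S_1 = 6·8 = 48 ≡ 4 = α_err ✓ (single-error assumption holds).
Step 4: error magnitude e = S_0/v_1 = S_0·∏_{j≠1}(α_1 − α_j) = 10·3 = 30 ≡ 8 (mod 11).
Step 5: correct position 1: c_1 = r_1 − e = 1 − 8 ≡ 4 (mod 11). Hence c = [4, 5, 7, 10, 3].
  Check: interpolating c through the α_i gives m(x) = 1 + 9·x (degree < 2) with m(α_i) = c_i for every i, so c is indeed a codeword.


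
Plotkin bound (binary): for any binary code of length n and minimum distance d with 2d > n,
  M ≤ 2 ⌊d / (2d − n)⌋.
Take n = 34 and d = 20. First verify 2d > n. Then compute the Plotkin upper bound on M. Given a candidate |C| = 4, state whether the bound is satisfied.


Plotkin bound M ≤ 6; given |C| = 4 ≤ bound (satisfied).

Check applicability: 2d = 40, n = 34.
2d − n = 6 > 0, so Plotkin applies.
Compute d/(2d−n) = 20/6 ≈ 3.3333.
⌊d/(2d−n)⌋ = 3.
Plotkin bound: M ≤ 2·3 = 6.
Given |C| = 4, check: satisfied.
This |C| is below the Plotkin bound.


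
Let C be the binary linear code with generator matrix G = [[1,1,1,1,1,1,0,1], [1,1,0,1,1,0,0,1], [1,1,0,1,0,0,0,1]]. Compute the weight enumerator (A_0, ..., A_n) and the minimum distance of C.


Weight distribution: A_0 = 1, A_1 = 1, A_2 = 1, A_3 = 1, A_4 = 1, A_5 = 1, A_6 = 1, A_7 = 1. Minimum distance d = 1.

Enumerate all 2^3 = 8 messages m ∈ F_2^3.
For each, compute codeword c = mG in F_2^8, then tally its weight.
  m = 000 → c = 00000000, weight = 0.
  m = 100 → c = 11111101, weight = 7.
  m = 010 → c = 11011001, weight = 5.
  m = 110 → c = 00100100, weight = 2.
  m = 001 → c = 11010001, weight = 4.
  m = 101 → c = 00101100, weight = 3.
  m = 011 → c = 00001000, weight = 1.
  m = 111 → c = 11110101, weight = 6.
Tally weights:
  weight 0: 1 codewords.
  weight 1: 1 codewords.
  weight 2: 1 codewords.
  weight 3: 1 codewords.
  weight 4: 1 codewords.
  weight 5: 1 codewords.
  weight 6: 1 codewords.
  weight 7: 1 codewords.
Minimum distance d = smallest w > 0 with A_w > 0 = 1.
Sanity: Σ A_w = 8 = 2^3 = 8 ✓.


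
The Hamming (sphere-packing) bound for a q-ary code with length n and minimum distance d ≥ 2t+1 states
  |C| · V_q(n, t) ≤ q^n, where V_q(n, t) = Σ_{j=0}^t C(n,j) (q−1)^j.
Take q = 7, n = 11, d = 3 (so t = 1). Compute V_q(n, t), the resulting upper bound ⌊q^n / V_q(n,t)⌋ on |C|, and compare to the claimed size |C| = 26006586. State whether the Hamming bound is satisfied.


V_q(n, t) = 67, q^n = 1977326743, Hamming bound = 29512339, |C| = 26006586 ≤ bound (satisfied).

Step 1: Compute V_q(n, t) = Σ_{j=0}^1 C(n, j) (q−1)^j.
  j = 0: C(11,0)·(6)^0 = 1·1 = 1.
  j = 1: C(11,1)·(6)^1 = 11·6 = 66.
  V_q(n, t) = 1 + 66 = 67.
Step 2: q^n = 7^11 = 1977326743.
Step 3: Hamming bound ⌊q^n / V_q(n,t)⌋ = ⌊1977326743/67⌋ = 29512339.
Step 4: Compare |C| = 26006586 to 29512339: satisfied.
The claimed |C| lies below the Hamming bound.


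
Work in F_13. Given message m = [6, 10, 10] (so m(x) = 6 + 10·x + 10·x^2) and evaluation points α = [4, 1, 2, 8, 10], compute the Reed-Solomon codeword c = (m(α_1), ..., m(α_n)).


c = [11, 0, 1, 11, 1]

Message polynomial: m(x) = 6 + 10·x + 10·x^2 (mod 13).
For each evaluation point α_i, compute m(α_i) mod 13:
  α_1 = 4: Horner steps 10 → 11 → 11, so m(4) = 11.
  α_2 = 1: Horner steps 10 → 7 → 0, so m(1) = 0.
  α_3 = 2: Horner steps 10 → 4 → 1, so m(2) = 1.
  α_4 = 8: Horner steps 10 → 12 → 11, so m(8) = 11.
  α_5 = 10: Horner steps 10 → 6 → 1, so m(10) = 1.
Codeword c = [11, 0, 1, 11, 1] ∈ F_13^5.


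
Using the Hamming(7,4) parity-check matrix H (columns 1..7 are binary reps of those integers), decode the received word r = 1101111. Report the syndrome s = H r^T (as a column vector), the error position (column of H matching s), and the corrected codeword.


s = (0, 1, 1)^T, error position = 3, corrected codeword c = 1111111

Compute s = H r^T mod 2 one row at a time:
  s_1 = 1 + 1 + 1 + 1 = 4 ≡ 0 (mod 2).
  s_2 = 1 + 0 + 1 + 1 = 3 ≡ 1 (mod 2).
  s_3 = 1 + 0 + 1 + 1 = 3 ≡ 1 (mod 2).
s = (0, 1, 1)^T — this equals column 3 of H (binary 011), so error is at position 3.
Correct: flip bit 3 of r = 1101111 to get c = 1111111.


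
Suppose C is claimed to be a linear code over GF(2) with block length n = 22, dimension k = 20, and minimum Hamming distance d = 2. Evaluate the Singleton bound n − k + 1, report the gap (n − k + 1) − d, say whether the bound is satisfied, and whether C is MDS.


Singleton RHS = n − k + 1 = 3, slack = 1, bound satisfied, not MDS.

Singleton bound: d ≤ n − k + 1.
Here n = 22, k = 20, so n − k + 1 = 3.
Given d = 2, check d ≤ 3: YES.
Slack = (n − k + 1) − d = 1.
The code is NOT MDS (slack = 1 > 0).
Description: the claimed parameters are [22, 20, 2]_2; such a code would be non-MDS.


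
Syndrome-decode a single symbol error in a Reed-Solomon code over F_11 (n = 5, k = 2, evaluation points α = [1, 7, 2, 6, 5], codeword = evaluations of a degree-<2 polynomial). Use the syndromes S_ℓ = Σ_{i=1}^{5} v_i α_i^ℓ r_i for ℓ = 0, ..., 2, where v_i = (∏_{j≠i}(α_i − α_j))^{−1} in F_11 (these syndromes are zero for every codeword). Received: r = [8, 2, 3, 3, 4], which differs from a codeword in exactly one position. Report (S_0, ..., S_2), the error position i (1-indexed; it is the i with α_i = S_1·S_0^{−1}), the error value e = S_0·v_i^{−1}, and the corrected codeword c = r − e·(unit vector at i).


S = (3, 6, 1), error at position 3, error magnitude e = 7, c = [8, 2, 7, 3, 4].

Step 1: column multipliers v_i = (∏_{j≠i}(α_i − α_j))^{−1} mod 11.
  i = 1 (α = 1): (1−7)(1−2)(1−6)(1−5) = (−6)·(−1)·(−5)·(−4) = 120 ≡ 10, so v_1 = 10^{−1} = 10 (mod 11).
  i = 2 (α = 7): (7−1)(7−2)(7−6)(7−5) = 6·5·1·2 = 60 ≡ 5, so v_2 = 5^{−1} = 9 (mod 11).
  i = 3 (α = 2): (2−1)(2−7)(2−6)(2−5) = 1·(−5)·(−4)·(−3) = −60 ≡ 6, so v_3 = 6^{−1} = 2 (mod 11).
  i = 4 (α = 6): (6−1)(6−7)(6−2)(6−5) = 5·(−1)·4·1 = −20 ≡ 2, so v_4 = 2^{−1} = 6 (mod 11).
  i = 5 (α = 5): (5−1)(5−7)(5−2)(5−6) = 4·(−2)·3·(−1) = 24 ≡ 2, so v_5 = 2^{−1} = 6 (mod 11).
  v = [10, 9, 2, 6, 6].
Step 2: syndromes of r = [8, 2, 3, 3, 4] (all sums mod 11).
  S_0 = Σ v_i r_i = 10·8 + 9·2 + 2·3 + 6·3 + 6·4 = 146 ≡ 3.
  S_1 = Σ v_i α_i r_i = 10·1·8 + 9·7·2 + 2·2·3 + 6·6·3 + 6·5·4 = 446 ≡ 6.
  α_i^2 mod 11 = [1, 5, 4, 3, 3].
  S_2 = Σ v_i α_i^2 r_i = 10·1·8 + 9·5·2 + 2·4·3 + 6·3·3 + 6·3·4 = 320 ≡ 1.
  S = (3, 6, 1) ≠ 0, so r is not a codeword (an error is present).
Step 3: locate the error. For a single error e at position i, S_ℓ = v_i·e·α_i^ℓ, so α_err = S_1/S_0.
  S_0^{−1} = 3^{−1} = 4 (mod 11), so α_err = 6·4 = 24 ≡ 2 = α_3. Error position i = 3.
  Consistency check: S_2/S_1 = 1·2 = 2 ≡ 2 = α_err ✓ (single-error assumption holds).
Step 4: error magnitude e = S_0/v_3 = S_0·∏_{j≠3}(α_3 − α_j) = 3·6 = 18 ≡ 7 (mod 11).
Step 5: correct position 3: c_3 = r_3 − e = 3 − 7 ≡ 7 (mod 11). Hence c = [8, 2, 7, 3, 4].
  Check: interpolating c through the α_i gives m(x) = 9 + 10·x (degree < 2) with m(α_i) = c_i for every i, so c is indeed a codeword.


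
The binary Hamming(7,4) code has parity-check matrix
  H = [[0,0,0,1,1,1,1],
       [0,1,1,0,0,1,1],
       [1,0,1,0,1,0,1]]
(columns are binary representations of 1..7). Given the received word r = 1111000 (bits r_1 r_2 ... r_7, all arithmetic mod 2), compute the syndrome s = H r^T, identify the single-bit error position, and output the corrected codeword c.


s = (1, 0, 0)^T, error position = 4, corrected codeword c = 1110000

Compute s = H r^T mod 2 one row at a time:
  s_1 = 1 + 0 + 0 + 0 = 1 ≡ 1 (mod 2).
  s_2 = 1 + 1 + 0 + 0 = 2 ≡ 0 (mod 2).
  s_3 = 1 + 1 + 0 + 0 = 2 ≡ 0 (mod 2).
s = (1, 0, 0)^T — this equals column 4 of H (binary 100), so error is at position 4.
Correct: flip bit 4 of r = 1111000 to get c = 1110000.


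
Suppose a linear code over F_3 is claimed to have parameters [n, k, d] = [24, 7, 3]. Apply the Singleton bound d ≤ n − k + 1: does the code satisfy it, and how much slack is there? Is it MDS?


Singleton RHS = n − k + 1 = 18, slack = 15, bound satisfied, not MDS.

Singleton bound: d ≤ n − k + 1.
Here n = 24, k = 7, so n − k + 1 = 18.
Given d = 3, check d ≤ 18: YES.
Slack = (n − k + 1) − d = 15.
The code is NOT MDS (slack = 15 > 0).
Description: the claimed parameters are [24, 7, 3]_3; such a code would be non-MDS.


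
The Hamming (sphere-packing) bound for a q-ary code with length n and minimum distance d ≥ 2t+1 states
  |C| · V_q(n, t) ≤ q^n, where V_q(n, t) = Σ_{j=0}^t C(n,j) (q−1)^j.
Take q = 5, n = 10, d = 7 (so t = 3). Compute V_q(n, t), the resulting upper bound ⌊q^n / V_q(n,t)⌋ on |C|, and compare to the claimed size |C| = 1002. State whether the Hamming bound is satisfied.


V_q(n, t) = 8441, q^n = 9765625, Hamming bound = 1156, |C| = 1002 ≤ bound (satisfied).

Step 1: Compute V_q(n, t) = Σ_{j=0}^3 C(n, j) (q−1)^j.
  j = 0: C(10,0)·(4)^0 = 1·1 = 1.
  j = 1: C(10,1)·(4)^1 = 10·4 = 40.
  j = 2: C(10,2)·(4)^2 = 45·16 = 720.
  j = 3: C(10,3)·(4)^3 = 120·64 = 7680.
  V_q(n, t) = 1 + 40 + 720 + 7680 = 8441.
Step 2: q^n = 5^10 = 9765625.
Step 3: Hamming bound ⌊q^n / V_q(n,t)⌋ = ⌊9765625/8441⌋ = 1156.
Step 4: Compare |C| = 1002 to 1156: satisfied.
The claimed |C| lies below the Hamming bound.


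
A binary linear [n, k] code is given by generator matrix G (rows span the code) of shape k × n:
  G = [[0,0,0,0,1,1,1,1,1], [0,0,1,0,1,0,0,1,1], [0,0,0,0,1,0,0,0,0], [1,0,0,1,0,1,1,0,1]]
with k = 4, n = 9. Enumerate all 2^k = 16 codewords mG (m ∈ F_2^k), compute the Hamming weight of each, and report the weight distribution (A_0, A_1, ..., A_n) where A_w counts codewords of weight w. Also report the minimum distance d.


Weight distribution: A_0 = 1, A_1 = 1, A_3 = 3, A_4 = 5, A_5 = 3, A_6 = 2, A_7 = 1. Minimum distance d = 1.

Enumerate all 2^4 = 16 messages m ∈ F_2^4.
For each, compute codeword c = mG in F_2^9, then tally its weight.
  m = 0000 → c = 000000000, weight = 0.
  m = 1000 → c = 000011111, weight = 5.
  m = 0100 → c = 001010011, weight = 4.
  m = 1100 → c = 001001100, weight = 3.
  m = 0010 → c = 000010000, weight = 1.
  m = 1010 → c = 000001111, weight = 4.
  m = 0110 → c = 001000011, weight = 3.
  m = 1110 → c = 001011100, weight = 4.
  m = 0001 → c = 100101101, weight = 5.
  m = 1001 → c = 100110010, weight = 4.
  m = 0101 → c = 101111110, weight = 7.
  m = 1101 → c = 101100001, weight = 4.
  m = 0011 → c = 100111101, weight = 6.
  m = 1011 → c = 100100010, weight = 3.
  m = 0111 → c = 101101110, weight = 6.
  m = 1111 → c = 101110001, weight = 5.
Tally weights:
  weight 0: 1 codewords.
  weight 1: 1 codewords.
  weight 3: 3 codewords.
  weight 4: 5 codewords.
  weight 5: 3 codewords.
  weight 6: 2 codewords.
  weight 7: 1 codewords.
Minimum distance d = smallest w > 0 with A_w > 0 = 1.
Sanity: Σ A_w = 16 = 2^4 = 16 ✓.


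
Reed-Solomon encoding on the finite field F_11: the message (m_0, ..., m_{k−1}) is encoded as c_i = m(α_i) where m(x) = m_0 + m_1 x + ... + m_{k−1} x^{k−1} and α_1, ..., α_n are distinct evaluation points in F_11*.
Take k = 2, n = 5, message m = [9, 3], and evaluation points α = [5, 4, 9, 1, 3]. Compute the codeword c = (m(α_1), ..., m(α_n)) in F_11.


c = [2, 10, 3, 1, 7]

Message polynomial: m(x) = 9 + 3·x (mod 11).
For each evaluation point α_i, compute m(α_i) mod 11:
  α_1 = 5: Horner steps 3 → 2, so m(5) = 2.
  α_2 = 4: Horner steps 3 → 10, so m(4) = 10.
  α_3 = 9: Horner steps 3 → 3, so m(9) = 3.
  α_4 = 1: Horner steps 3 → 1, so m(1) = 1.
  α_5 = 3: Horner steps 3 → 7, so m(3) = 7.
Codeword c = [2, 10, 3, 1, 7] ∈ F_11^5.


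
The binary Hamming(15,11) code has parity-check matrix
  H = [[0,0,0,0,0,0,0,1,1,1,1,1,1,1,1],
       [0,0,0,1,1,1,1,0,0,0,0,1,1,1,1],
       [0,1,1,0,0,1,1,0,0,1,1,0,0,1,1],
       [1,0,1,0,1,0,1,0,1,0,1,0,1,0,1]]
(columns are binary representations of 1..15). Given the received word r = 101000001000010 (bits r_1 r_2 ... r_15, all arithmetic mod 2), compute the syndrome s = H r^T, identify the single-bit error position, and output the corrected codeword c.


s = (0, 1, 0, 1)^T, error position = 5, corrected codeword c = 101010001000010

Compute s = H r^T mod 2 one row at a time:
  s_1 = 0 + 1 + 0 + 0 + 0 + 0 + 1 + 0 = 2 ≡ 0 (mod 2).
  s_2 = 0 + 0 + 0 + 0 + 0 + 0 + 1 + 0 = 1 ≡ 1 (mod 2).
  s_3 = 0 + 1 + 0 + 0 + 0 + 0 + 1 + 0 = 2 ≡ 0 (mod 2).
  s_4 = 1 + 1 + 0 + 0 + 1 + 0 + 0 + 0 = 3 ≡ 1 (mod 2).
s = (0, 1, 0, 1)^T — this equals column 5 of H (binary 0101), so error is at position 5.
Correct: flip bit 5 of r = 101000001000010 to get c = 101010001000010.


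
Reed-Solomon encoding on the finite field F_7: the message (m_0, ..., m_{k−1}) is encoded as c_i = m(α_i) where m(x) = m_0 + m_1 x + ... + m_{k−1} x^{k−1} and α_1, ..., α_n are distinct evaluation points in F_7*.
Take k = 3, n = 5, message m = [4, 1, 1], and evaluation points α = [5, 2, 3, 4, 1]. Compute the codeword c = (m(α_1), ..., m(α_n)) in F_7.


c = [6, 3, 2, 3, 6]

Message polynomial: m(x) = 4 + 1·x + 1·x^2 (mod 7).
For each evaluation point α_i, compute m(α_i) mod 7:
  α_1 = 5: Horner steps 1 → 6 → 6, so m(5) = 6.
  α_2 = 2: Horner steps 1 → 3 → 3, so m(2) = 3.
  α_3 = 3: Horner steps 1 → 4 → 2, so m(3) = 2.
  α_4 = 4: Horner steps 1 → 5 → 3, so m(4) = 3.
  α_5 = 1: Horner steps 1 → 2 → 6, so m(1) = 6.
Codeword c = [6, 3, 2, 3, 6] ∈ F_7^5.


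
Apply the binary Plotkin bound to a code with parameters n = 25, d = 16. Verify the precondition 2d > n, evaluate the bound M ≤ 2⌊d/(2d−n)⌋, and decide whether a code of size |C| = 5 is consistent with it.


Plotkin bound M ≤ 4; given |C| = 5 > bound (violated).

Check applicability: 2d = 32, n = 25.
2d − n = 7 > 0, so Plotkin applies.
Compute d/(2d−n) = 16/7 ≈ 2.2857.
⌊d/(2d−n)⌋ = 2.
Plotkin bound: M ≤ 2·2 = 4.
Given |C| = 5, check: VIOLATED.
This |C| is above the Plotkin bound, so no binary code with n = 25, d = 16 and 5 codewords exists.


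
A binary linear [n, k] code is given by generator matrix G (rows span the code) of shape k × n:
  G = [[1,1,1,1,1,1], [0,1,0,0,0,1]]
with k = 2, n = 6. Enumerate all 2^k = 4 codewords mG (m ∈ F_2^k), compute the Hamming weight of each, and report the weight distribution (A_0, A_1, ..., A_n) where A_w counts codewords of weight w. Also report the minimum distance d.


Weight distribution: A_0 = 1, A_2 = 1, A_4 = 1, A_6 = 1. Minimum distance d = 2.

Enumerate all 2^2 = 4 messages m ∈ F_2^2.
For each, compute codeword c = mG in F_2^6, then tally its weight.
  m = 00 → c = 000000, weight = 0.
  m = 10 → c = 111111, weight = 6.
  m = 01 → c = 010001, weight = 2.
  m = 11 → c = 101110, weight = 4.
Tally weights:
  weight 0: 1 codewords.
  weight 2: 1 codewords.
  weight 4: 1 codewords.
  weight 6: 1 codewords.
Minimum distance d = smallest w > 0 with A_w > 0 = 2.
Sanity: Σ A_w = 4 = 2^2 = 4 ✓.


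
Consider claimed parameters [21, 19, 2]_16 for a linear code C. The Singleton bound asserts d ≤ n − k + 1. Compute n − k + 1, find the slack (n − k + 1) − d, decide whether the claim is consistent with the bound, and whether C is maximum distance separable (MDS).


Singleton RHS = n − k + 1 = 3, slack = 1, bound satisfied, not MDS.

Singleton bound: d ≤ n − k + 1.
Here n = 21, k = 19, so n − k + 1 = 3.
Given d = 2, check d ≤ 3: YES.
Slack = (n − k + 1) − d = 1.
The code is NOT MDS (slack = 1 > 0).
Description: the claimed parameters are [21, 19, 2]_16; such a code would be non-MDS.


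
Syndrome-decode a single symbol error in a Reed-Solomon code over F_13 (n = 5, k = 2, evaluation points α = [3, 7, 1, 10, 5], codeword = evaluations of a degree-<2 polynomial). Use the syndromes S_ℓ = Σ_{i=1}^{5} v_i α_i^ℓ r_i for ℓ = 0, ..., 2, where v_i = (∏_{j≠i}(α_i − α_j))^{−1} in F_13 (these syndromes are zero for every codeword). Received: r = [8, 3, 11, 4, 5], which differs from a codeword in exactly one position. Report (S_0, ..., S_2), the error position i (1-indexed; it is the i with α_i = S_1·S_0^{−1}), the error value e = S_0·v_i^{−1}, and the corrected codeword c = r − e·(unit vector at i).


S = (12, 6, 3), error at position 2, error magnitude e = 1, c = [8, 2, 11, 4, 5].

Step 1: column multipliers v_i = (∏_{j≠i}(α_i − α_j))^{−1} mod 13.
  i = 1 (α = 3): (3−7)(3−1)(3−10)(3−5) = (−4)·2·(−7)·(−2) = −112 ≡ 5, so v_1 = 5^{−1} = 8 (mod 13).
  i = 2 (α = 7): (7−3)(7−1)(7−10)(7−5) = 4·6·(−3)·2 = −144 ≡ 12, so v_2 = 12^{−1} = 12 (mod 13).
  i = 3 (α = 1): (1−3)(1−7)(1−10)(1−5) = (−2)·(−6)·(−9)·(−4) = 432 ≡ 3, so v_3 = 3^{−1} = 9 (mod 13).
  i = 4 (α = 10): (10−3)(10−7)(10−1)(10−5) = 7·3·9·5 = 945 ≡ 9, so v_4 = 9^{−1} = 3 (mod 13).
  i = 5 (α = 5): (5−3)(5−7)(5−1)(5−10) = 2·(−2)·4·(−5) = 80 ≡ 2, so v_5 = 2^{−1} = 7 (mod 13).
  v = [8, 12, 9, 3, 7].
Step 2: syndromes of r = [8, 3, 11, 4, 5] (all sums mod 13).
  S_0 = Σ v_i r_i = 8·8 + 12·3 + 9·11 + 3·4 + 7·5 = 246 ≡ 12.
  S_1 = Σ v_i α_i r_i = 8·3·8 + 12·7·3 + 9·1·11 + 3·10·4 + 7·5·5 = 838 ≡ 6.
  α_i^2 mod 13 = [9, 10, 1, 9, 12].
  S_2 = Σ v_i α_i^2 r_i = 8·9·8 + 12·10·3 + 9·1·11 + 3·9·4 + 7·12·5 = 1563 ≡ 3.
  S = (12, 6, 3) ≠ 0, so r is not a codeword (an error is present).
Step 3: locate the error. For a single error e at position i, S_ℓ = v_i·e·α_i^ℓ, so α_err = S_1/S_0.
  S_0^{−1} = 12^{−1} = 12 (mod 13), so α_err = 6·12 = 72 ≡ 7 = α_2. Error position i = 2.
  Consistency check: S_2/S_1 = 3·11 = 33 ≡ 7 = α_err ✓ (single-error assumption holds).
Step 4: error magnitude e = S_0/v_2 = S_0·∏_{j≠2}(α_2 − α_j) = 12·12 = 144 ≡ 1 (mod 13).
Step 5: correct position 2: c_2 = r_2 − e = 3 − 1 ≡ 2 (mod 13). Hence c = [8, 2, 11, 4, 5].
  Check: interpolating c through the α_i gives m(x) = 6 + 5·x (degree < 2) with m(α_i) = c_i for every i, so c is indeed a codeword.


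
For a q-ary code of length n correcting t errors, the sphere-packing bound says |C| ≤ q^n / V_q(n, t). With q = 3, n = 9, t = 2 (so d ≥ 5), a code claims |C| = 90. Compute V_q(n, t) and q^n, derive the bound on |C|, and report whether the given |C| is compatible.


V_q(n, t) = 163, q^n = 19683, Hamming bound = 120, |C| = 90 ≤ bound (satisfied).

Step 1: Compute V_q(n, t) = Σ_{j=0}^2 C(n, j) (q−1)^j.
  j = 0: C(9,0)·(2)^0 = 1·1 = 1.
  j = 1: C(9,1)·(2)^1 = 9·2 = 18.
  j = 2: C(9,2)·(2)^2 = 36·4 = 144.
  V_q(n, t) = 1 + 18 + 144 = 163.
Step 2: q^n = 3^9 = 19683.
Step 3: Hamming bound ⌊q^n / V_q(n,t)⌋ = ⌊19683/163⌋ = 120.
Step 4: Compare |C| = 90 to 120: satisfied.
The claimed |C| lies below the Hamming bound.


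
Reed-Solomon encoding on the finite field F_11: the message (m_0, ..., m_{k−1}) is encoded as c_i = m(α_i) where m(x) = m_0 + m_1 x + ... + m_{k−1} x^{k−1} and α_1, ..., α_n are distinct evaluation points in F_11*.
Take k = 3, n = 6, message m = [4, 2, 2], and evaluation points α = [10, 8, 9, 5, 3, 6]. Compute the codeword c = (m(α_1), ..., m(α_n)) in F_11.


c = [4, 5, 8, 9, 6, 0]

Message polynomial: m(x) = 4 + 2·x + 2·x^2 (mod 11).
For each evaluation point α_i, compute m(α_i) mod 11:
  α_1 = 10: Horner steps 2 → 0 → 4, so m(10) = 4.
  α_2 = 8: Horner steps 2 → 7 → 5, so m(8) = 5.
  α_3 = 9: Horner steps 2 → 9 → 8, so m(9) = 8.
  α_4 = 5: Horner steps 2 → 1 → 9, so m(5) = 9.
  α_5 = 3: Horner steps 2 → 8 → 6, so m(3) = 6.
  α_6 = 6: Horner steps 2 → 3 → 0, so m(6) = 0.
Codeword c = [4, 5, 8, 9, 6, 0] ∈ F_11^6.


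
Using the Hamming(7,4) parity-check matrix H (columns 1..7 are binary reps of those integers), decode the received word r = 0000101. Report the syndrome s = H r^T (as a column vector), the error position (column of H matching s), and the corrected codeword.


s = (0, 1, 0)^T, error position = 2, corrected codeword c = 0100101

Compute s = H r^T mod 2 one row at a time:
  s_1 = 0 + 1 + 0 + 1 = 2 ≡ 0 (mod 2).
  s_2 = 0 + 0 + 0 + 1 = 1 ≡ 1 (mod 2).
  s_3 = 0 + 0 + 1 + 1 = 2 ≡ 0 (mod 2).
s = (0, 1, 0)^T — this equals column 2 of H (binary 010), so error is at position 2.
Correct: flip bit 2 of r = 0000101 to get c = 0100101.


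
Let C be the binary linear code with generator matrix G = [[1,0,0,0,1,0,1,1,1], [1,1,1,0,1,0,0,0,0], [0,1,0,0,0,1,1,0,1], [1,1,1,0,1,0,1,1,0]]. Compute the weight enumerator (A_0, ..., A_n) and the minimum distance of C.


Weight distribution: A_0 = 1, A_2 = 1, A_3 = 4, A_4 = 3, A_5 = 4, A_6 = 3. Minimum distance d = 2.

Enumerate all 2^4 = 16 messages m ∈ F_2^4.
For each, compute codeword c = mG in F_2^9, then tally its weight.
  m = 0000 → c = 000000000, weight = 0.
  m = 1000 → c = 100010111, weight = 5.
  m = 0100 → c = 111010000, weight = 4.
  m = 1100 → c = 011000111, weight = 5.
  m = 0010 → c = 010001101, weight = 4.
  m = 1010 → c = 110011010, weight = 5.
  m = 0110 → c = 101011101, weight = 6.
  m = 1110 → c = 001001010, weight = 3.
  m = 0001 → c = 111010110, weight = 6.
  m = 1001 → c = 011000001, weight = 3.
  m = 0101 → c = 000000110, weight = 2.
  m = 1101 → c = 100010001, weight = 3.
  m = 0011 → c = 101011011, weight = 6.
  m = 1011 → c = 001001100, weight = 3.
  m = 0111 → c = 010001011, weight = 4.
  m = 1111 → c = 110011100, weight = 5.
Tally weights:
  weight 0: 1 codewords.
  weight 2: 1 codewords.
  weight 3: 4 codewords.
  weight 4: 3 codewords.
  weight 5: 4 codewords.
  weight 6: 3 codewords.
Minimum distance d = smallest w > 0 with A_w > 0 = 2.
Sanity: Σ A_w = 16 = 2^4 = 16 ✓.


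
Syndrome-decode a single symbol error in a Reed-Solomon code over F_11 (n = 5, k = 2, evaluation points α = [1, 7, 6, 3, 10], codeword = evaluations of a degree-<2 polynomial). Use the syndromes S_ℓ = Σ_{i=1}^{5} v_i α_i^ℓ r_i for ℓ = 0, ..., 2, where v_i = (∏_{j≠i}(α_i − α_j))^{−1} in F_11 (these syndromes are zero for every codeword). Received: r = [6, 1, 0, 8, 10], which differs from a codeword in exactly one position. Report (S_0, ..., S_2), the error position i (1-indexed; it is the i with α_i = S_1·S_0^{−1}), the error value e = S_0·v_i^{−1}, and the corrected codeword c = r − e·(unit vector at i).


S = (9, 2, 9), error at position 5, error magnitude e = 6, c = [6, 1, 0, 8, 4].

Step 1: column multipliers v_i = (∏_{j≠i}(α_i − α_j))^{−1} mod 11.
  i = 1 (α = 1): (1−7)(1−6)(1−3)(1−10) = (−6)·(−5)·(−2)·(−9) = 540 ≡ 1, so v_1 = 1^{−1} = 1 (mod 11).
  i = 2 (α = 7): (7−1)(7−6)(7−3)(7−10) = 6·1·4·(−3) = −72 ≡ 5, so v_2 = 5^{−1} = 9 (mod 11).
  i = 3 (α = 6): (6−1)(6−7)(6−3)(6−10) = 5·(−1)·3·(−4) = 60 ≡ 5, so v_3 = 5^{−1} = 9 (mod 11).
  i = 4 (α = 3): (3−1)(3−7)(3−6)(3−10) = 2·(−4)·(−3)·(−7) = −168 ≡ 8, so v_4 = 8^{−1} = 7 (mod 11).
  i = 5 (α = 10): (10−1)(10−7)(10−6)(10−3) = 9·3·4·7 = 756 ≡ 8, so v_5 = 8^{−1} = 7 (mod 11).
  v = [1, 9, 9, 7, 7].
Step 2: syndromes of r = [6, 1, 0, 8, 10] (all sums mod 11).
  S_0 = Σ v_i r_i = 1·6 + 9·1 + 9·0 + 7·8 + 7·10 = 141 ≡ 9.
  S_1 = Σ v_i α_i r_i = 1·1·6 + 9·7·1 + 9·6·0 + 7·3·8 + 7·10·10 = 937 ≡ 2.
  α_i^2 mod 11 = [1, 5, 3, 9, 1].
  S_2 = Σ v_i α_i^2 r_i = 1·1·6 + 9·5·1 + 9·3·0 + 7·9·8 + 7·1·10 = 625 ≡ 9.
  S = (9, 2, 9) ≠ 0, so r is not a codeword (an error is present).
Step 3: locate the error. For a single error e at position i, S_ℓ = v_i·e·α_i^ℓ, so α_err = S_1/S_0.
  S_0^{−1} = 9^{−1} = 5 (mod 11), so α_err = 2·5 = 10 ≡ 10 = α_5. Error position i = 5.
  Consistency check: S_2/S_1 = 9·6 = 54 ≡ 10 = α_err ✓ (single-error assumption holds).
Step 4: error magnitude e = S_0/v_5 = S_0·∏_{j≠5}(α_5 − α_j) = 9·8 = 72 ≡ 6 (mod 11).
Step 5: correct position 5: c_5 = r_5 − e = 10 − 6 ≡ 4 (mod 11). Hence c = [6, 1, 0, 8, 4].
  Check: interpolating c through the α_i gives m(x) = 5 + 1·x (degree < 2) with m(α_i) = c_i for every i, so c is indeed a codeword.


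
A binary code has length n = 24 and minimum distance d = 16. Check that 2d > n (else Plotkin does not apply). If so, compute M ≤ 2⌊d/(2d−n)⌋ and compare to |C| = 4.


Plotkin bound M ≤ 4; given |C| = 4 ≤ bound (satisfied).

Check applicability: 2d = 32, n = 24.
2d − n = 8 > 0, so Plotkin applies.
Compute d/(2d−n) = 16/8 ≈ 2.0000.
⌊d/(2d−n)⌋ = 2.
Plotkin bound: M ≤ 2·2 = 4.
Given |C| = 4, check: satisfied.
This |C| is at the Plotkin bound.


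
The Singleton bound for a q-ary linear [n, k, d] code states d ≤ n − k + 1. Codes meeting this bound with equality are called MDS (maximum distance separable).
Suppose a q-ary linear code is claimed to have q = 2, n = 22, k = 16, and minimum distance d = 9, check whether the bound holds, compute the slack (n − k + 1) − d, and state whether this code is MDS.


Singleton RHS = n − k + 1 = 7, slack = -2, bound violated (no such code; not MDS).

Singleton bound: d ≤ n − k + 1.
Here n = 22, k = 16, so n − k + 1 = 7.
Given d = 9, check d ≤ 7: NO.
Slack = (n − k + 1) − d = -2.
The slack is negative: d = 9 exceeds n − k + 1 = 7 by 2, so the Singleton bound is violated and no linear [22, 16, 9]_2 code can exist. In particular it is not MDS (MDS requires d = n − k + 1 exactly).
Description: the claimed parameters are [22, 16, 9]_2; such a code would be impossible (violates the Singleton bound).


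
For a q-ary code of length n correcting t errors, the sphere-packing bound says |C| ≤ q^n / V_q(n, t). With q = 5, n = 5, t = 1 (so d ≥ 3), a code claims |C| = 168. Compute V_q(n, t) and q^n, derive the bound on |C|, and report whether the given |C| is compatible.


V_q(n, t) = 21, q^n = 3125, Hamming bound = 148, |C| = 168 > bound (violated).

Step 1: Compute V_q(n, t) = Σ_{j=0}^1 C(n, j) (q−1)^j.
  j = 0: C(5,0)·(4)^0 = 1·1 = 1.
  j = 1: C(5,1)·(4)^1 = 5·4 = 20.
  V_q(n, t) = 1 + 20 = 21.
Step 2: q^n = 5^5 = 3125.
Step 3: Hamming bound ⌊q^n / V_q(n,t)⌋ = ⌊3125/21⌋ = 148.
Step 4: Compare |C| = 168 to 148: violated.
The claimed |C| lies above the Hamming bound, so no 5-ary code of length 5 with d ≥ 3 can have 168 codewords.


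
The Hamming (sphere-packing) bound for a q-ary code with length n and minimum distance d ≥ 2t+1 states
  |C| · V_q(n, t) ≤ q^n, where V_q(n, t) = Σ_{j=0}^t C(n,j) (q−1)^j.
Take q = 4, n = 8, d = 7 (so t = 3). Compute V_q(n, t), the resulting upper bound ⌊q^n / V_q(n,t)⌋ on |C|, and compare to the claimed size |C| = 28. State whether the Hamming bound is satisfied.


V_q(n, t) = 1789, q^n = 65536, Hamming bound = 36, |C| = 28 ≤ bound (satisfied).

Step 1: Compute V_q(n, t) = Σ_{j=0}^3 C(n, j) (q−1)^j.
  j = 0: C(8,0)·(3)^0 = 1·1 = 1.
  j = 1: C(8,1)·(3)^1 = 8·3 = 24.
  j = 2: C(8,2)·(3)^2 = 28·9 = 252.
  j = 3: C(8,3)·(3)^3 = 56·27 = 1512.
  V_q(n, t) = 1 + 24 + 252 + 1512 = 1789.
Step 2: q^n = 4^8 = 65536.
Step 3: Hamming bound ⌊q^n / V_q(n,t)⌋ = ⌊65536/1789⌋ = 36.
Step 4: Compare |C| = 28 to 36: satisfied.
The claimed |C| lies below the Hamming bound.


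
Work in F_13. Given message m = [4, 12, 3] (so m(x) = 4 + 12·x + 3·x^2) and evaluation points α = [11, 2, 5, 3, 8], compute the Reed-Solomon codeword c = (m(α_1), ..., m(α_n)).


c = [5, 1, 9, 2, 6]

Message polynomial: m(x) = 4 + 12·x + 3·x^2 (mod 13).
For each evaluation point α_i, compute m(α_i) mod 13:
  α_1 = 11: Horner steps 3 → 6 → 5, so m(11) = 5.
  α_2 = 2: Horner steps 3 → 5 → 1, so m(2) = 1.
  α_3 = 5: Horner steps 3 → 1 → 9, so m(5) = 9.
  α_4 = 3: Horner steps 3 → 8 → 2, so m(3) = 2.
  α_5 = 8: Horner steps 3 → 10 → 6, so m(8) = 6.
Codeword c = [5, 1, 9, 2, 6] ∈ F_13^5.


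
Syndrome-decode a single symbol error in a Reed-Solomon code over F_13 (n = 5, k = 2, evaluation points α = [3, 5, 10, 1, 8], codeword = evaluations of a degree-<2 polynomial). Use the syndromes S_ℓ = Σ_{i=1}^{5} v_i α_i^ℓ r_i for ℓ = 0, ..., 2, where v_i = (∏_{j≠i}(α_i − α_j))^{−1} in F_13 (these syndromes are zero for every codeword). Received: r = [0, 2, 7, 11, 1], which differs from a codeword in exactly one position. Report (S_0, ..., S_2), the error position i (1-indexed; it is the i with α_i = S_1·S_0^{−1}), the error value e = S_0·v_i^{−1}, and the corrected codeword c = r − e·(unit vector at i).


S = (2, 3, 11), error at position 5, error magnitude e = 9, c = [0, 2, 7, 11, 5].

Step 1: column multipliers v_i = (∏_{j≠i}(α_i − α_j))^{−1} mod 13.
  i = 1 (α = 3): (3−5)(3−10)(3−1)(3−8) = (−2)·(−7)·2·(−5) = −140 ≡ 3, so v_1 = 3^{−1} = 9 (mod 13).
  i = 2 (α = 5): (5−3)(5−10)(5−1)(5−8) = 2·(−5)·4·(−3) = 120 ≡ 3, so v_2 = 3^{−1} = 9 (mod 13).
  i = 3 (α = 10): (10−3)(10−5)(10−1)(10−8) = 7·5·9·2 = 630 ≡ 6, so v_3 = 6^{−1} = 11 (mod 13).
  i = 4 (α = 1): (1−3)(1−5)(1−10)(1−8) = (−2)·(−4)·(−9)·(−7) = 504 ≡ 10, so v_4 = 10^{−1} = 4 (mod 13).
  i = 5 (α = 8): (8−3)(8−5)(8−10)(8−1) = 5·3·(−2)·7 = −210 ≡ 11, so v_5 = 11^{−1} = 6 (mod 13).
  v = [9, 9, 11, 4, 6].
Step 2: syndromes of r = [0, 2, 7, 11, 1] (all sums mod 13).
  S_0 = Σ v_i r_i = 9·0 + 9·2 + 11·7 + 4·11 + 6·1 = 145 ≡ 2.
  S_1 = Σ v_i α_i r_i = 9·3·0 + 9·5·2 + 11·10·7 + 4·1·11 + 6·8·1 = 952 ≡ 3.
  α_i^2 mod 13 = [9, 12, 9, 1, 12].
  S_2 = Σ v_i α_i^2 r_i = 9·9·0 + 9·12·2 + 11·9·7 + 4·1·11 + 6·12·1 = 1025 ≡ 11.
  S = (2, 3, 11) ≠ 0, so r is not a codeword (an error is present).
Step 3: locate the error. For a single error e at position i, S_ℓ = v_i·e·α_i^ℓ, so α_err = S_1/S_0.
  S_0^{−1} = 2^{−1} = 7 (mod 13), so α_err = 3·7 = 21 ≡ 8 = α_5. Error position i = 5.
  Consistency check: S_2/S_1 = 11·9 = 99 ≡ 8 = α_err ✓ (single-error assumption holds).
Step 4: error magnitude e = S_0/v_5 = S_0·∏_{j≠5}(α_5 − α_j) = 2·11 = 22 ≡ 9 (mod 13).
Step 5: correct position 5: c_5 = r_5 − e = 1 − 9 ≡ 5 (mod 13). Hence c = [0, 2, 7, 11, 5].
  Check: interpolating c through the α_i gives m(x) = 10 + 1·x (degree < 2) with m(α_i) = c_i for every i, so c is indeed a codeword.
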